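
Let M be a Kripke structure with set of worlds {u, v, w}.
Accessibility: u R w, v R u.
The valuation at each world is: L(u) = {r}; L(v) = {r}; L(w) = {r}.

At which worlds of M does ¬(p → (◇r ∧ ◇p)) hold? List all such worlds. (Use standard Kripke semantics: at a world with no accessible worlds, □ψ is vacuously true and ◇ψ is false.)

Let φ = ¬(p → (◇r ∧ ◇p)). Evaluate φ at each world:
  u (successors {w}): φ is false.
  v (successors {u}): φ is false.
  w (successors ∅): φ is false.
For instance, at u:
  At u: p → (◇r ∧ ◇p) is true, so ¬(p → (◇r ∧ ◇p)) is false.
    At u: p is false, ◇r ∧ ◇p is false, so p → (◇r ∧ ◇p) is true.
      At u: ◇r is true, ◇p is false, so ◇r ∧ ◇p is false.
Satisfying worlds: none.

none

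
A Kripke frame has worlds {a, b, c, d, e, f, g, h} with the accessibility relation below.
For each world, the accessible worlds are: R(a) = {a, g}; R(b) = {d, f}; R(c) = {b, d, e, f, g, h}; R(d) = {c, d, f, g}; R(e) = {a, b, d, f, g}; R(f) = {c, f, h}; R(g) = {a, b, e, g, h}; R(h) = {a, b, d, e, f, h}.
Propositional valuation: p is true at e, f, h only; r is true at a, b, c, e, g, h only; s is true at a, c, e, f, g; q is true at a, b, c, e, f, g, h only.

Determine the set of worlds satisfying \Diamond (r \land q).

a, c, d, e, f, g, h

Let φ = \Diamond (r \land q). Evaluate φ at each world:
  a (successors {a, g}): φ is true.
  b (successors {d, f}): φ is false.
  c (successors {b, d, e, f, g, h}): φ is true.
  d (successors {c, d, f, g}): φ is true.
  e (successors {a, b, d, f, g}): φ is true.
  f (successors {c, f, h}): φ is true.
  g (successors {a, b, e, g, h}): φ is true.
  h (successors {a, b, d, e, f, h}): φ is true.
For instance, at d:
  At d: \Diamond (r \land q) requires r \land q at some successor in {c, d, f, g}.
    r \land q holds at c, so \Diamond (r \land q) is true at d.
Satisfying worlds: {a, c, d, e, f, g, h}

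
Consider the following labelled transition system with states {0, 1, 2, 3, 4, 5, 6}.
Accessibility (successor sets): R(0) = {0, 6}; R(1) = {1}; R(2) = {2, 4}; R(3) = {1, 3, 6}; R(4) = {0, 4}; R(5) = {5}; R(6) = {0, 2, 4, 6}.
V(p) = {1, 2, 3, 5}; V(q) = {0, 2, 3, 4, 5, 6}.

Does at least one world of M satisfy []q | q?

Let φ = []q | q. Evaluate φ at each world:
  0 (successors {0, 6}): φ is true.
  1 (successors {1}): φ is false.
  2 (successors {2, 4}): φ is true.
  3 (successors {1, 3, 6}): φ is true.
  4 (successors {0, 4}): φ is true.
  5 (successors {5}): φ is true.
  6 (successors {0, 2, 4, 6}): φ is true.
Detail at 0 (witness):
  At 0: []q is true, q is true, so []q | q is true.
    At 0: []q requires q at every successor {0, 6}.
      At 0: q is true.
      At 6: q is true.
    So []q is true at 0.

Yes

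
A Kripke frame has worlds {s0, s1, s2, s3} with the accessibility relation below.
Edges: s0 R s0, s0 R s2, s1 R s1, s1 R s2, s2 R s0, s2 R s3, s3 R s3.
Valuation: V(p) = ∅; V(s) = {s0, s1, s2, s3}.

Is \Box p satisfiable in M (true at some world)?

No

Let φ = \Box p. Evaluate φ at each world:
  s0 (successors {s0, s2}): φ is false.
  s1 (successors {s1, s2}): φ is false.
  s2 (successors {s0, s3}): φ is false.
  s3 (successors {s3}): φ is false.
For instance, at s2:
  At s2: \Box p requires p at every successor {s0, s3}.
    p fails at s0, so \Box p is false at s2.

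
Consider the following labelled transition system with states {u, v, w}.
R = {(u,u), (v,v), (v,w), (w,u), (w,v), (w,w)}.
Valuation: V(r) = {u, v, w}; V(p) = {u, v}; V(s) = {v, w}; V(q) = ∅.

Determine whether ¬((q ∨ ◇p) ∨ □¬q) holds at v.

At v: (q ∨ ◇p) ∨ □¬q is true, so ¬((q ∨ ◇p) ∨ □¬q) is false.
  At v: q ∨ ◇p is true, □¬q is true, so (q ∨ ◇p) ∨ □¬q is true.
    At v: q is false, ◇p is true, so q ∨ ◇p is true.
      At v: ◇p requires p at some successor in {v, w}.
        p holds at v, so ◇p is true at v.
    At v: □¬q requires ¬q at every successor {v, w}.
      At v: ¬q is true.
      At w: ¬q is true.
    So □¬q is true at v.

No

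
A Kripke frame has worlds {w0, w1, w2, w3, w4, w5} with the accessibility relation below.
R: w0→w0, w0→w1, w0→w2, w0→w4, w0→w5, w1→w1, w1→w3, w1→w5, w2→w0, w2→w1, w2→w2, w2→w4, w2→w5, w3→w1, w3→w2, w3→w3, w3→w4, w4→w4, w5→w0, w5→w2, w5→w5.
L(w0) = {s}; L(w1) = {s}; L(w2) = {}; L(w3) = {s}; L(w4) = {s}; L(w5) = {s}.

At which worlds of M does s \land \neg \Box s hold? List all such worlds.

w0, w3, w5

Let φ = s \land \neg \Box s. Evaluate φ at each world:
  w0 (successors {w0, w1, w2, w4, w5}): φ is true.
  w1 (successors {w1, w3, w5}): φ is false.
  w2 (successors {w0, w1, w2, w4, w5}): φ is false.
  w3 (successors {w1, w2, w3, w4}): φ is true.
  w4 (successors {w4}): φ is false.
  w5 (successors {w0, w2, w5}): φ is true.
For instance, at w3:
  At w3: s is true, \neg \Box s is true, so s \land \neg \Box s is true.
    At w3: \Box s is false, so \neg \Box s is true.
      At w3: \Box s requires s at every successor {w1, w2, w3, w4}.
        s fails at w2, so \Box s is false at w3.
Satisfying worlds: {w0, w3, w5}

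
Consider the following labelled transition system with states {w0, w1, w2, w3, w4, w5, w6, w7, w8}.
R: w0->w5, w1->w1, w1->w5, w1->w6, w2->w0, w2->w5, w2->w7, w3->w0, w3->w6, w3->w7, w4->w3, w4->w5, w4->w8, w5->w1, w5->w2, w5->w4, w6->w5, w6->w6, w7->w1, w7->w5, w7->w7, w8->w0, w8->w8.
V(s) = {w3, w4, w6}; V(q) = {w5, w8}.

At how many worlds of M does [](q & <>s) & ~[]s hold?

Recall that []ψ holds at a world iff ψ holds at every accessible world, and <>ψ holds iff ψ holds at some accessible world.
Let φ = [](q & <>s) & ~[]s. Evaluate φ at each world:
  w0 (successors {w5}): φ is true.
  w1 (successors {w1, w5, w6}): φ is false.
  w2 (successors {w0, w5, w7}): φ is false.
  w3 (successors {w0, w6, w7}): φ is false.
  w4 (successors {w3, w5, w8}): φ is false.
  w5 (successors {w1, w2, w4}): φ is false.
  w6 (successors {w5, w6}): φ is false.
  w7 (successors {w1, w5, w7}): φ is false.
  w8 (successors {w0, w8}): φ is false.
For instance, at w7:
  At w7: [](q & <>s) is false, ~[]s is true, so [](q & <>s) & ~[]s is false.
    At w7: [](q & <>s) requires q & <>s at every successor {w1, w5, w7}.
      q & <>s fails at w1, so [](q & <>s) is false at w7.
    At w7: []s is false, so ~[]s is true.
      At w7: []s requires s at every successor {w1, w5, w7}.
        s fails at w1, so []s is false at w7.
Satisfying worlds: {w0}

1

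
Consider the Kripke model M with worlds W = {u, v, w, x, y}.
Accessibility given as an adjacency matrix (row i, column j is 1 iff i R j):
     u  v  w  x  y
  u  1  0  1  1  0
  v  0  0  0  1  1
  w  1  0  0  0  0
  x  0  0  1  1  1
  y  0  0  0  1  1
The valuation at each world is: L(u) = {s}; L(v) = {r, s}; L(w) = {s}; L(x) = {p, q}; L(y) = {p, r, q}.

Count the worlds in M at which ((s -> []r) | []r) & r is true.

1

Let φ = ((s -> []r) | []r) & r. Evaluate φ at each world:
  u (successors {u, w, x}): φ is false.
  v (successors {x, y}): φ is false.
  w (successors {u}): φ is false.
  x (successors {w, x, y}): φ is false.
  y (successors {x, y}): φ is true.
For instance, at u:
  At u: (s -> []r) | []r is false, r is false, so ((s -> []r) | []r) & r is false.
    At u: s -> []r is false, []r is false, so (s -> []r) | []r is false.
      At u: s is true, []r is false, so s -> []r is false.
      At u: []r requires r at every successor {u, w, x}.
        r fails at u, so []r is false at u.
Satisfying worlds: {y}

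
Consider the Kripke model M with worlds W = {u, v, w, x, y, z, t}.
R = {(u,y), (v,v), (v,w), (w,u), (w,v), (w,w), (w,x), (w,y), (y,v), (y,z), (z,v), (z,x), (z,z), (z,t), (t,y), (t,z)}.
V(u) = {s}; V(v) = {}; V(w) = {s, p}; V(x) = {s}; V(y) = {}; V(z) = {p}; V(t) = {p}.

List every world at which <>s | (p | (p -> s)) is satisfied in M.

Let φ = <>s | (p | (p -> s)). Evaluate φ at each world:
  u (successors {y}): φ is true.
  v (successors {v, w}): φ is true.
  w (successors {u, v, w, x, y}): φ is true.
  x (successors ∅): φ is true.
  y (successors {v, z}): φ is true.
  z (successors {v, x, z, t}): φ is true.
  t (successors {y, z}): φ is true.
For instance, at v:
  At v: <>s is true, p | (p -> s) is true, so <>s | (p | (p -> s)) is true.
    At v: <>s requires s at some successor in {v, w}.
      s holds at w, so <>s is true at v.
Satisfying worlds: {u, v, w, x, y, z, t}

u, v, w, x, y, z, t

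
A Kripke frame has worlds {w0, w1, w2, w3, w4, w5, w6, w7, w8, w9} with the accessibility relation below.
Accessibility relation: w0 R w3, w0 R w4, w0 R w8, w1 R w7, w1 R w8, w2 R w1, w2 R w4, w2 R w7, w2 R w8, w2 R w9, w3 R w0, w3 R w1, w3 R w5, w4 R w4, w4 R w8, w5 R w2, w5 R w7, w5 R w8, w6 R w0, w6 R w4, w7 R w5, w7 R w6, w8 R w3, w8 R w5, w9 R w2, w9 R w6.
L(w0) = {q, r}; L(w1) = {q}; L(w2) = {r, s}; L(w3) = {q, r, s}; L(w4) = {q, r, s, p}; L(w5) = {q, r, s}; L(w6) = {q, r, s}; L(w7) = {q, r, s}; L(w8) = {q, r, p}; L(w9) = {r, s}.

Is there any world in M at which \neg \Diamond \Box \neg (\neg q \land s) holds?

Let φ = \neg \Diamond \Box \neg (\neg q \land s). Evaluate φ at each world:
  w0 (successors {w3, w4, w8}): φ is false.
  w1 (successors {w7, w8}): φ is false.
  w2 (successors {w1, w4, w7, w8, w9}): φ is false.
  w3 (successors {w0, w1, w5}): φ is false.
  w4 (successors {w4, w8}): φ is false.
  w5 (successors {w2, w7, w8}): φ is false.
  w6 (successors {w0, w4}): φ is false.
  w7 (successors {w5, w6}): φ is false.
  w8 (successors {w3, w5}): φ is false.
  w9 (successors {w2, w6}): φ is false.
For instance, at w8:
  At w8: \Diamond \Box \neg (\neg q \land s) is true, so \neg \Diamond \Box \neg (\neg q \land s) is false.
    At w8: \Diamond \Box \neg (\neg q \land s) requires \Box \neg (\neg q \land s) at some successor in {w3, w5}.
      \Box \neg (\neg q \land s) holds at w3, so \Diamond \Box \neg (\neg q \land s) is true at w8.

No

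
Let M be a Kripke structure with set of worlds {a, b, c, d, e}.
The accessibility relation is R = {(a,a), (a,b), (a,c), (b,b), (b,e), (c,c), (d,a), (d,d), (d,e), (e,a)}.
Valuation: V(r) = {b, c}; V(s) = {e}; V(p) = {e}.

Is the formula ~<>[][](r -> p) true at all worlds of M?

Let φ = ~<>[][](r -> p). Evaluate φ at each world:
  a (successors {a, b, c}): φ is true.
  b (successors {b, e}): φ is true.
  c (successors {c}): φ is true.
  d (successors {a, d, e}): φ is true.
  e (successors {a}): φ is true.
For instance, at e:
  At e: <>[][](r -> p) is false, so ~<>[][](r -> p) is true.
    At e: <>[][](r -> p) requires [][](r -> p) at some successor in {a}.
      At a: [][](r -> p) is false.
    So <>[][](r -> p) is false at e.

Yes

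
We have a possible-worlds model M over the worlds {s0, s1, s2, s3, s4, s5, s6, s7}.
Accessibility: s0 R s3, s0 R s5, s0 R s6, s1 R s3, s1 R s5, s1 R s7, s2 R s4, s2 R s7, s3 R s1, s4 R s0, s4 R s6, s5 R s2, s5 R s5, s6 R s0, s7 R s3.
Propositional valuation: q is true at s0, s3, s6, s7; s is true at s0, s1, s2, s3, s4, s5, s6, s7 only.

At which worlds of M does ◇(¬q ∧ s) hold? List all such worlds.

s0, s1, s2, s3, s5

Let φ = ◇(¬q ∧ s). Evaluate φ at each world:
  s0 (successors {s3, s5, s6}): φ is true.
  s1 (successors {s3, s5, s7}): φ is true.
  s2 (successors {s4, s7}): φ is true.
  s3 (successors {s1}): φ is true.
  s4 (successors {s0, s6}): φ is false.
  s5 (successors {s2, s5}): φ is true.
  s6 (successors {s0}): φ is false.
  s7 (successors {s3}): φ is false.
For instance, at s2:
  At s2: ◇(¬q ∧ s) requires ¬q ∧ s at some successor in {s4, s7}.
    ¬q ∧ s holds at s4, so ◇(¬q ∧ s) is true at s2.
Satisfying worlds: {s0, s1, s2, s3, s5}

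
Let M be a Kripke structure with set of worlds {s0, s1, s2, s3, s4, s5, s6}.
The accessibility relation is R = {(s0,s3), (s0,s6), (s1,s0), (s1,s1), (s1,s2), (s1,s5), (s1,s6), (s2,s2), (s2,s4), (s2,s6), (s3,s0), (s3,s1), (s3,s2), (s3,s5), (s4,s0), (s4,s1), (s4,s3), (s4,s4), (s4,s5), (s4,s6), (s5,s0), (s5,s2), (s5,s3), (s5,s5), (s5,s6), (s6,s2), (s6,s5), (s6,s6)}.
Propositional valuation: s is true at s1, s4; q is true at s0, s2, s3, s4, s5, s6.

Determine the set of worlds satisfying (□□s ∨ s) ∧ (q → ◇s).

s1, s4

Let φ = (□□s ∨ s) ∧ (q → ◇s). Evaluate φ at each world:
  s0 (successors {s3, s6}): φ is false.
  s1 (successors {s0, s1, s2, s5, s6}): φ is true.
  s2 (successors {s2, s4, s6}): φ is false.
  s3 (successors {s0, s1, s2, s5}): φ is false.
  s4 (successors {s0, s1, s3, s4, s5, s6}): φ is true.
  s5 (successors {s0, s2, s3, s5, s6}): φ is false.
  s6 (successors {s2, s5, s6}): φ is false.
For instance, at s2:
  At s2: □□s ∨ s is false, q → ◇s is true, so (□□s ∨ s) ∧ (q → ◇s) is false.
    At s2: □□s is false, s is false, so □□s ∨ s is false.
      At s2: □□s requires □s at every successor {s2, s4, s6}.
        □s fails at s2, so □□s is false at s2.
    At s2: q is true, ◇s is true, so q → ◇s is true.
      At s2: ◇s requires s at some successor in {s2, s4, s6}.
        s holds at s4, so ◇s is true at s2.
Satisfying worlds: {s1, s4}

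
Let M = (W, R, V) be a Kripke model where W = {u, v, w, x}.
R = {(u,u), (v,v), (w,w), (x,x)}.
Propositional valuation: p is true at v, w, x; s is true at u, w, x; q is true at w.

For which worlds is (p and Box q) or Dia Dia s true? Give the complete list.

Let φ = (p and Box q) or Dia Dia s. Evaluate φ at each world:
  u (successors {u}): φ is true.
  v (successors {v}): φ is false.
  w (successors {w}): φ is true.
  x (successors {x}): φ is true.
For instance, at v:
  At v: p and Box q is false, Dia Dia s is false, so (p and Box q) or Dia Dia s is false.
    At v: p is true, Box q is false, so p and Box q is false.
      At v: Box q requires q at every successor {v}.
        q fails at v, so Box q is false at v.
    At v: Dia Dia s requires Dia s at some successor in {v}.
      At v: Dia s is false.
    So Dia Dia s is false at v.
Satisfying worlds: {u, w, x}

u, w, x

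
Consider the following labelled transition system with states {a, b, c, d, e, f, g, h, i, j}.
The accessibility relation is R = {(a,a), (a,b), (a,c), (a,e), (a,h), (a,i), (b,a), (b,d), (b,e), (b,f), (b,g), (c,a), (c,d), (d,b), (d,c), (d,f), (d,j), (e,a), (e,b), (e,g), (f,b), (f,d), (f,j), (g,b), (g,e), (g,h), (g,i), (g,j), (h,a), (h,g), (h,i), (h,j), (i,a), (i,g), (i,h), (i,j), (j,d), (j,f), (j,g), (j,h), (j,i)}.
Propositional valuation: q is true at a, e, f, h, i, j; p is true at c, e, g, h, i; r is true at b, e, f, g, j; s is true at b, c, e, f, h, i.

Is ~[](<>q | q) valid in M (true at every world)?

Let φ = ~[](<>q | q). Evaluate φ at each world:
  a (successors {a, b, c, e, h, i}): φ is false.
  b (successors {a, d, e, f, g}): φ is false.
  c (successors {a, d}): φ is false.
  d (successors {b, c, f, j}): φ is false.
  e (successors {a, b, g}): φ is false.
  f (successors {b, d, j}): φ is false.
  g (successors {b, e, h, i, j}): φ is false.
  h (successors {a, g, i, j}): φ is false.
  i (successors {a, g, h, j}): φ is false.
  j (successors {d, f, g, h, i}): φ is false.
Detail at a (counterexample):
  At a: [](<>q | q) is true, so ~[](<>q | q) is false.
    At a: [](<>q | q) requires <>q | q at every successor {a, b, c, e, h, i}.
      At a: <>q | q is true.
      At b: <>q | q is true.
      At c: <>q | q is true.
      At e: <>q | q is true.
      At h: <>q | q is true.
      At i: <>q | q is true.
    So [](<>q | q) is true at a.

No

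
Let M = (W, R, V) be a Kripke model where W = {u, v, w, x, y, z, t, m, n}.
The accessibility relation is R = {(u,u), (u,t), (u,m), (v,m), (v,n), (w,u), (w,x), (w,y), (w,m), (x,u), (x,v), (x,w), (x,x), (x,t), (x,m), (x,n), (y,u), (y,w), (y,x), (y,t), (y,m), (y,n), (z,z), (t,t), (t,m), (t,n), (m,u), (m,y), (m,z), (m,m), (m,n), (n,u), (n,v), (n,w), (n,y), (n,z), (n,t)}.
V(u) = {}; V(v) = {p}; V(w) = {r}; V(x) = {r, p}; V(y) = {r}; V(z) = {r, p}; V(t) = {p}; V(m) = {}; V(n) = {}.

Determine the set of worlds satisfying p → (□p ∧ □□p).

u, w, y, z, m, n

Let φ = p → (□p ∧ □□p). Evaluate φ at each world:
  u (successors {u, t, m}): φ is true.
  v (successors {m, n}): φ is false.
  w (successors {u, x, y, m}): φ is true.
  x (successors {u, v, w, x, t, m, n}): φ is false.
  y (successors {u, w, x, t, m, n}): φ is true.
  z (successors {z}): φ is true.
  t (successors {t, m, n}): φ is false.
  m (successors {u, y, z, m, n}): φ is true.
  n (successors {u, v, w, y, z, t}): φ is true.
For instance, at v:
  At v: p is true, □p ∧ □□p is false, so p → (□p ∧ □□p) is false.
    At v: □p is false, □□p is false, so □p ∧ □□p is false.
      At v: □p requires p at every successor {m, n}.
        p fails at m, so □p is false at v.
      At v: □□p requires □p at every successor {m, n}.
        □p fails at m, so □□p is false at v.
Satisfying worlds: {u, w, y, z, m, n}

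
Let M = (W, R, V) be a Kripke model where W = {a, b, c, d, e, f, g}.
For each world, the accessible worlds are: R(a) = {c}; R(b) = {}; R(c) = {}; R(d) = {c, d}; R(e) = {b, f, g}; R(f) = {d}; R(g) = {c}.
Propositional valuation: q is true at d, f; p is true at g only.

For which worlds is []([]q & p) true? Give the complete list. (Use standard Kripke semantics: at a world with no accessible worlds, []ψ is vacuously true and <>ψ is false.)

Let φ = []([]q & p). Evaluate φ at each world:
  a (successors {c}): φ is false.
  b (successors ∅): φ is true.
  c (successors ∅): φ is true.
  d (successors {c, d}): φ is false.
  e (successors {b, f, g}): φ is false.
  f (successors {d}): φ is false.
  g (successors {c}): φ is false.
For instance, at d:
  At d: []([]q & p) requires []q & p at every successor {c, d}.
    []q & p fails at c, so []([]q & p) is false at d.
      At c: []q is true, p is false, so []q & p is false.
Satisfying worlds: {b, c}

b, c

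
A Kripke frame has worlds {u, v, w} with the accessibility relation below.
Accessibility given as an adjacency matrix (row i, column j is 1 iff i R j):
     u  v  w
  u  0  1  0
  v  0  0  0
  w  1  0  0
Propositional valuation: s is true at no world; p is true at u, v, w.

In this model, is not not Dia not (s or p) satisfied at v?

No

At v: not Dia not (s or p) is true, so not not Dia not (s or p) is false.
  At v: Dia not (s or p) is false, so not Dia not (s or p) is true.
    At v: no accessible worlds, so Dia not (s or p) is false.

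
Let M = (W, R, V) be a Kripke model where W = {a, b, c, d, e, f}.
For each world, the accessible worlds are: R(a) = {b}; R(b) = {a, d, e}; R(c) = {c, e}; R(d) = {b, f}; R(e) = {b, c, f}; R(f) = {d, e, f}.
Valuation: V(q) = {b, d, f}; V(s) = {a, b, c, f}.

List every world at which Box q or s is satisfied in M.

a, b, c, d, f

Recall that Box ψ holds at a world iff ψ holds at every accessible world, and Dia ψ holds iff ψ holds at some accessible world.
Let φ = Box q or s. Evaluate φ at each world:
  a (successors {b}): φ is true.
  b (successors {a, d, e}): φ is true.
  c (successors {c, e}): φ is true.
  d (successors {b, f}): φ is true.
  e (successors {b, c, f}): φ is false.
  f (successors {d, e, f}): φ is true.
For instance, at c:
  At c: Box q is false, s is true, so Box q or s is true.
    At c: Box q requires q at every successor {c, e}.
      q fails at c, so Box q is false at c.
Satisfying worlds: {a, b, c, d, f}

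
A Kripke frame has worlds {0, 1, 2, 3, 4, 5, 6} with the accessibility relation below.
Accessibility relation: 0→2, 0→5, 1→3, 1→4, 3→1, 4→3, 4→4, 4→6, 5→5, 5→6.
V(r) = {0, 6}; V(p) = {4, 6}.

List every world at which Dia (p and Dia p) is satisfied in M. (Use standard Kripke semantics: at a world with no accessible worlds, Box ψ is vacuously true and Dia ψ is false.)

Recall that Dia ψ holds at a world iff ψ holds at some accessible world.
Let φ = Dia (p and Dia p). Evaluate φ at each world:
  0 (successors {2, 5}): φ is false.
  1 (successors {3, 4}): φ is true.
  2 (successors ∅): φ is false.
  3 (successors {1}): φ is false.
  4 (successors {3, 4, 6}): φ is true.
  5 (successors {5, 6}): φ is false.
  6 (successors ∅): φ is false.
For instance, at 4:
  At 4: Dia (p and Dia p) requires p and Dia p at some successor in {3, 4, 6}.
    p and Dia p holds at 4, so Dia (p and Dia p) is true at 4.
      At 4: p is true, Dia p is true, so p and Dia p is true.
Satisfying worlds: {1, 4}

1, 4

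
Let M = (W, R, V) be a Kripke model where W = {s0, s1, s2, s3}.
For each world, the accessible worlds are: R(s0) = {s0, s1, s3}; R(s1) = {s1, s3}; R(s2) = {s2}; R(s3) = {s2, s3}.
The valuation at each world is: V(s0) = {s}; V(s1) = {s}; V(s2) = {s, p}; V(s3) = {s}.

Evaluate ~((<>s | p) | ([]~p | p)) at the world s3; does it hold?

No

Recall that []ψ holds at a world iff ψ holds at every accessible world, and <>ψ holds iff ψ holds at some accessible world.
At s3: (<>s | p) | ([]~p | p) is true, so ~((<>s | p) | ([]~p | p)) is false.
  At s3: <>s | p is true, []~p | p is false, so (<>s | p) | ([]~p | p) is true.
    At s3: <>s is true, p is false, so <>s | p is true.
      At s3: <>s requires s at some successor in {s2, s3}.
        s holds at s2, so <>s is true at s3.
    At s3: []~p is false, p is false, so []~p | p is false.
      At s3: []~p requires ~p at every successor {s2, s3}.
        ~p fails at s2, so []~p is false at s3.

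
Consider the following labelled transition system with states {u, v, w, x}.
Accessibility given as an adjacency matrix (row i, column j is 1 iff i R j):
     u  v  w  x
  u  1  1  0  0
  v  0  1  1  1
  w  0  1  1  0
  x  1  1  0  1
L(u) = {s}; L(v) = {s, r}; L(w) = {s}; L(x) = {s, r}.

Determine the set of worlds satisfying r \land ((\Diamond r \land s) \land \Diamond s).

v, x

Let φ = r \land ((\Diamond r \land s) \land \Diamond s). Evaluate φ at each world:
  u (successors {u, v}): φ is false.
  v (successors {v, w, x}): φ is true.
  w (successors {v, w}): φ is false.
  x (successors {u, v, x}): φ is true.
For instance, at w:
  At w: r is false, (\Diamond r \land s) \land \Diamond s is true, so r \land ((\Diamond r \land s) \land \Diamond s) is false.
    At w: \Diamond r \land s is true, \Diamond s is true, so (\Diamond r \land s) \land \Diamond s is true.
      At w: \Diamond r is true, s is true, so \Diamond r \land s is true.
      At w: \Diamond s requires s at some successor in {v, w}.
        s holds at v, so \Diamond s is true at w.
Satisfying worlds: {v, x}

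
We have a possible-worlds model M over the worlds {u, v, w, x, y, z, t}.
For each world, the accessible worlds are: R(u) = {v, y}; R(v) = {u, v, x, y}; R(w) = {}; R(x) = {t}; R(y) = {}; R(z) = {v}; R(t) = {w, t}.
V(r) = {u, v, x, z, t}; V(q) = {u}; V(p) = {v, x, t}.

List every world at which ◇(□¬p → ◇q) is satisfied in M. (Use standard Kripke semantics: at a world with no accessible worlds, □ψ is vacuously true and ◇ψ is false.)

u, v, x, z, t

Let φ = ◇(□¬p → ◇q). Evaluate φ at each world:
  u (successors {v, y}): φ is true.
  v (successors {u, v, x, y}): φ is true.
  w (successors ∅): φ is false.
  x (successors {t}): φ is true.
  y (successors ∅): φ is false.
  z (successors {v}): φ is true.
  t (successors {w, t}): φ is true.
For instance, at u:
  At u: ◇(□¬p → ◇q) requires □¬p → ◇q at some successor in {v, y}.
    □¬p → ◇q holds at v, so ◇(□¬p → ◇q) is true at u.
      At v: □¬p is false, ◇q is true, so □¬p → ◇q is true.
Satisfying worlds: {u, v, x, z, t}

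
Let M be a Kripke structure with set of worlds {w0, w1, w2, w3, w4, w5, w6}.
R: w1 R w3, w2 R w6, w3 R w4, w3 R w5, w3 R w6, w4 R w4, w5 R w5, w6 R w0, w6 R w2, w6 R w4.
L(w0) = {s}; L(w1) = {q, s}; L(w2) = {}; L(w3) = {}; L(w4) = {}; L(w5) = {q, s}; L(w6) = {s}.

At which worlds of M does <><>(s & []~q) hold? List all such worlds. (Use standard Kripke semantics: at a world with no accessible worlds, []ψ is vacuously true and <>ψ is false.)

w1, w2, w3, w6

Let φ = <><>(s & []~q). Evaluate φ at each world:
  w0 (successors ∅): φ is false.
  w1 (successors {w3}): φ is true.
  w2 (successors {w6}): φ is true.
  w3 (successors {w4, w5, w6}): φ is true.
  w4 (successors {w4}): φ is false.
  w5 (successors {w5}): φ is false.
  w6 (successors {w0, w2, w4}): φ is true.
For instance, at w6:
  At w6: <><>(s & []~q) requires <>(s & []~q) at some successor in {w0, w2, w4}.
    <>(s & []~q) holds at w2, so <><>(s & []~q) is true at w6.
      At w2: <>(s & []~q) requires s & []~q at some successor in {w6}.
        s & []~q holds at w6, so <>(s & []~q) is true at w2.
Satisfying worlds: {w1, w2, w3, w6}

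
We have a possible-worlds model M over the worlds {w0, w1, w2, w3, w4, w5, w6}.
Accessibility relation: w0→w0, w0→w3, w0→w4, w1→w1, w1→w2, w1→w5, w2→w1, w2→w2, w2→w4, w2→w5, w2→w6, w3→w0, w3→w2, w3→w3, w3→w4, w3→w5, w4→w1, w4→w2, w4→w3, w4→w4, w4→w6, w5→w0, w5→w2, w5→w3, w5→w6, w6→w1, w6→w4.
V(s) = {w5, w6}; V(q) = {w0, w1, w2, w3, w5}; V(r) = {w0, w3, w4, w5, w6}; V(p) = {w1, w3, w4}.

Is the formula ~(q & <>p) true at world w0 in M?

No

Recall that <>ψ holds at a world iff ψ holds at some accessible world.
At w0: q & <>p is true, so ~(q & <>p) is false.
  At w0: q is true, <>p is true, so q & <>p is true.
    At w0: <>p requires p at some successor in {w0, w3, w4}.
      p holds at w3, so <>p is true at w0.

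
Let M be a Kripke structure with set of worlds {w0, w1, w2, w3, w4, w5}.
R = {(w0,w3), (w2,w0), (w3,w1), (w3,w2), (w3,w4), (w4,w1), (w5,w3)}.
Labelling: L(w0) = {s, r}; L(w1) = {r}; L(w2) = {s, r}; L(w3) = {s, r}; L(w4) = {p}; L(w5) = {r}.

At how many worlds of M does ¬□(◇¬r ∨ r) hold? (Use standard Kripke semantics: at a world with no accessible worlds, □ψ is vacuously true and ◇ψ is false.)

1

Recall that □ψ holds at a world iff ψ holds at every accessible world, and ◇ψ holds iff ψ holds at some accessible world.
Let φ = ¬□(◇¬r ∨ r). Evaluate φ at each world:
  w0 (successors {w3}): φ is false.
  w1 (successors ∅): φ is false.
  w2 (successors {w0}): φ is false.
  w3 (successors {w1, w2, w4}): φ is true.
  w4 (successors {w1}): φ is false.
  w5 (successors {w3}): φ is false.
For instance, at w4:
  At w4: □(◇¬r ∨ r) is true, so ¬□(◇¬r ∨ r) is false.
    At w4: □(◇¬r ∨ r) requires ◇¬r ∨ r at every successor {w1}.
      At w1: ◇¬r ∨ r is true.
    So □(◇¬r ∨ r) is true at w4.
Satisfying worlds: {w3}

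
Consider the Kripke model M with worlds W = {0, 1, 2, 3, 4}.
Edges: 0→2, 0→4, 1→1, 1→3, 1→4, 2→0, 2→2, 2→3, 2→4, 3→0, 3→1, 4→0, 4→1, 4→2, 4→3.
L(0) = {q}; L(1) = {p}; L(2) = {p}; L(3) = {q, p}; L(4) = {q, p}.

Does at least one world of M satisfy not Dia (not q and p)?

No

Let φ = not Dia (not q and p). Evaluate φ at each world:
  0 (successors {2, 4}): φ is false.
  1 (successors {1, 3, 4}): φ is false.
  2 (successors {0, 2, 3, 4}): φ is false.
  3 (successors {0, 1}): φ is false.
  4 (successors {0, 1, 2, 3}): φ is false.
For instance, at 1:
  At 1: Dia (not q and p) is true, so not Dia (not q and p) is false.
    At 1: Dia (not q and p) requires not q and p at some successor in {1, 3, 4}.
      not q and p holds at 1, so Dia (not q and p) is true at 1.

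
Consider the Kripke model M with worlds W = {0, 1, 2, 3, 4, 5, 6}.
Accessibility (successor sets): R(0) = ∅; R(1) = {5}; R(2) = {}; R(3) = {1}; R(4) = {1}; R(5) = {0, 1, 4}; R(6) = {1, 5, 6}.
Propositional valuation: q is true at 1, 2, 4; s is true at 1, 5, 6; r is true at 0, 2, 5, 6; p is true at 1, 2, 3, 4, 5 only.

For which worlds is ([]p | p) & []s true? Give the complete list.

0, 1, 2, 3, 4

Recall that []ψ holds at a world iff ψ holds at every accessible world, and <>ψ holds iff ψ holds at some accessible world.
Let φ = ([]p | p) & []s. Evaluate φ at each world:
  0 (successors ∅): φ is true.
  1 (successors {5}): φ is true.
  2 (successors ∅): φ is true.
  3 (successors {1}): φ is true.
  4 (successors {1}): φ is true.
  5 (successors {0, 1, 4}): φ is false.
  6 (successors {1, 5, 6}): φ is false.
For instance, at 3:
  At 3: []p | p is true, []s is true, so ([]p | p) & []s is true.
    At 3: []p is true, p is true, so []p | p is true.
      At 3: []p requires p at every successor {1}.
        At 1: p is true.
      So []p is true at 3.
    At 3: []s requires s at every successor {1}.
      At 1: s is true.
    So []s is true at 3.
Satisfying worlds: {0, 1, 2, 3, 4}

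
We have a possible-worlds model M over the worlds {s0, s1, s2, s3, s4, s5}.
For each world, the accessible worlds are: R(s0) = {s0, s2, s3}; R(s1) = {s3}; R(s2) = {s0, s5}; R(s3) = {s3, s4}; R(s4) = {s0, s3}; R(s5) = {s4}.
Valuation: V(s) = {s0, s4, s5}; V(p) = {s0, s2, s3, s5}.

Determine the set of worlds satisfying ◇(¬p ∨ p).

Let φ = ◇(¬p ∨ p). Evaluate φ at each world:
  s0 (successors {s0, s2, s3}): φ is true.
  s1 (successors {s3}): φ is true.
  s2 (successors {s0, s5}): φ is true.
  s3 (successors {s3, s4}): φ is true.
  s4 (successors {s0, s3}): φ is true.
  s5 (successors {s4}): φ is true.
For instance, at s4:
  At s4: ◇(¬p ∨ p) requires ¬p ∨ p at some successor in {s0, s3}.
    ¬p ∨ p holds at s0, so ◇(¬p ∨ p) is true at s4.
Satisfying worlds: {s0, s1, s2, s3, s4, s5}

s0, s1, s2, s3, s4, s5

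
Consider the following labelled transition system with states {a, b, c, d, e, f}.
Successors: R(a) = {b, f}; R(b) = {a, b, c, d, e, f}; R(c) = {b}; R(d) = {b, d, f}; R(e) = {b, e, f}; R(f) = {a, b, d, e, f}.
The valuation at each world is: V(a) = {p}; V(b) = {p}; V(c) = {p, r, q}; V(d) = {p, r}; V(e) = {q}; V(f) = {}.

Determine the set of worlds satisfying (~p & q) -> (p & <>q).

Let φ = (~p & q) -> (p & <>q). Evaluate φ at each world:
  a (successors {b, f}): φ is true.
  b (successors {a, b, c, d, e, f}): φ is true.
  c (successors {b}): φ is true.
  d (successors {b, d, f}): φ is true.
  e (successors {b, e, f}): φ is false.
  f (successors {a, b, d, e, f}): φ is true.
For instance, at a:
  At a: ~p & q is false, p & <>q is false, so (~p & q) -> (p & <>q) is true.
    At a: p is true, <>q is false, so p & <>q is false.
      At a: <>q requires q at some successor in {b, f}.
        At b: q is false.
        At f: q is false.
      So <>q is false at a.
Satisfying worlds: {a, b, c, d, f}

a, b, c, d, f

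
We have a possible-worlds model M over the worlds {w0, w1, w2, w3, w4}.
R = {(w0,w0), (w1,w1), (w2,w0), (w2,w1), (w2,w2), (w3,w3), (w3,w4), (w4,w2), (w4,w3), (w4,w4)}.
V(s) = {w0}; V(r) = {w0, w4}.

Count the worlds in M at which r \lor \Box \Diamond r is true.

3

Recall that \Box ψ holds at a world iff ψ holds at every accessible world, and \Diamond ψ holds iff ψ holds at some accessible world.
Let φ = r \lor \Box \Diamond r. Evaluate φ at each world:
  w0 (successors {w0}): φ is true.
  w1 (successors {w1}): φ is false.
  w2 (successors {w0, w1, w2}): φ is false.
  w3 (successors {w3, w4}): φ is true.
  w4 (successors {w2, w3, w4}): φ is true.
For instance, at w0:
  At w0: r is true, \Box \Diamond r is true, so r \lor \Box \Diamond r is true.
    At w0: \Box \Diamond r requires \Diamond r at every successor {w0}.
      At w0: \Diamond r is true.
    So \Box \Diamond r is true at w0.
Satisfying worlds: {w0, w3, w4}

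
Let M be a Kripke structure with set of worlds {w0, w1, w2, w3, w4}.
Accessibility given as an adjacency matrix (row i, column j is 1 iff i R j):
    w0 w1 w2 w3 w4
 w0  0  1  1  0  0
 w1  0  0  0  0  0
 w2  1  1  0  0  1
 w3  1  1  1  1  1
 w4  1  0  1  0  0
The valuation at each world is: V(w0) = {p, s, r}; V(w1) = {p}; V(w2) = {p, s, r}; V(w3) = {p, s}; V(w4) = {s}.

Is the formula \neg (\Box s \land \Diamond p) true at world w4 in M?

At w4: \Box s \land \Diamond p is true, so \neg (\Box s \land \Diamond p) is false.
  At w4: \Box s is true, \Diamond p is true, so \Box s \land \Diamond p is true.
    At w4: \Box s requires s at every successor {w0, w2}.
      At w0: s is true.
      At w2: s is true.
    So \Box s is true at w4.
    At w4: \Diamond p requires p at some successor in {w0, w2}.
      p holds at w0, so \Diamond p is true at w4.

No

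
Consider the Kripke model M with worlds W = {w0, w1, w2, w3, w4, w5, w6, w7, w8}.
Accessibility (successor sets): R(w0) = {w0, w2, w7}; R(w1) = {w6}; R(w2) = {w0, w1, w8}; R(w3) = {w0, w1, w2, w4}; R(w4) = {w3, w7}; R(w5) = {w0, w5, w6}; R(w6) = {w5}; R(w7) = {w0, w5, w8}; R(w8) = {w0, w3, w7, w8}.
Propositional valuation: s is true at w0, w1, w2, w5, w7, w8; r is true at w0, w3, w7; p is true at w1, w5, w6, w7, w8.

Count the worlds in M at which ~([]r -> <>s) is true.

0

Let φ = ~([]r -> <>s). Evaluate φ at each world:
  w0 (successors {w0, w2, w7}): φ is false.
  w1 (successors {w6}): φ is false.
  w2 (successors {w0, w1, w8}): φ is false.
  w3 (successors {w0, w1, w2, w4}): φ is false.
  w4 (successors {w3, w7}): φ is false.
  w5 (successors {w0, w5, w6}): φ is false.
  w6 (successors {w5}): φ is false.
  w7 (successors {w0, w5, w8}): φ is false.
  w8 (successors {w0, w3, w7, w8}): φ is false.
For instance, at w4:
  At w4: []r -> <>s is true, so ~([]r -> <>s) is false.
    At w4: []r is true, <>s is true, so []r -> <>s is true.
      At w4: []r requires r at every successor {w3, w7}.
        At w3: r is true.
        At w7: r is true.
      So []r is true at w4.
      At w4: <>s requires s at some successor in {w3, w7}.
        s holds at w7, so <>s is true at w4.
Satisfying worlds: none.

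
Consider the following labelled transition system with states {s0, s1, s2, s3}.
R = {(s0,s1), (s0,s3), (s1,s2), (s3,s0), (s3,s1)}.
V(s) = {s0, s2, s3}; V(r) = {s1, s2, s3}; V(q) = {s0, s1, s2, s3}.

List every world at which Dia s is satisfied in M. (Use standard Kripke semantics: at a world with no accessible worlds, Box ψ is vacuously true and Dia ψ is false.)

s0, s1, s3

Let φ = Dia s. Evaluate φ at each world:
  s0 (successors {s1, s3}): φ is true.
  s1 (successors {s2}): φ is true.
  s2 (successors ∅): φ is false.
  s3 (successors {s0, s1}): φ is true.
For instance, at s1:
  At s1: Dia s requires s at some successor in {s2}.
    s holds at s2, so Dia s is true at s1.
Satisfying worlds: {s0, s1, s3}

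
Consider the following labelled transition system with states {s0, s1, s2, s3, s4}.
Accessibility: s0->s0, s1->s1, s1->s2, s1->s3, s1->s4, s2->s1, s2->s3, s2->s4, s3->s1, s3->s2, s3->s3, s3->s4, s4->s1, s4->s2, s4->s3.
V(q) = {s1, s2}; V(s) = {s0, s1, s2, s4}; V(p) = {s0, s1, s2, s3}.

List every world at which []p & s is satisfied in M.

s0, s4

Let φ = []p & s. Evaluate φ at each world:
  s0 (successors {s0}): φ is true.
  s1 (successors {s1, s2, s3, s4}): φ is false.
  s2 (successors {s1, s3, s4}): φ is false.
  s3 (successors {s1, s2, s3, s4}): φ is false.
  s4 (successors {s1, s2, s3}): φ is true.
For instance, at s3:
  At s3: []p is false, s is false, so []p & s is false.
    At s3: []p requires p at every successor {s1, s2, s3, s4}.
      p fails at s4, so []p is false at s3.
Satisfying worlds: {s0, s4}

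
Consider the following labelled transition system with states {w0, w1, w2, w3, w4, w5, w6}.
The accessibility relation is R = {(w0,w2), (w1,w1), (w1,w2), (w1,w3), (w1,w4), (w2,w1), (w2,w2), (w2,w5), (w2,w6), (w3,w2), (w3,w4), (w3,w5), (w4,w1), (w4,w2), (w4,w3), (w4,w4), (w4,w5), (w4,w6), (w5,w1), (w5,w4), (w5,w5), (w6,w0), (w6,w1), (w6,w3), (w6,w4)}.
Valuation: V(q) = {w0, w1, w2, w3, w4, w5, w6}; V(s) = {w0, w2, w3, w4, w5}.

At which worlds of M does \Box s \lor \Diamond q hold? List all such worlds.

Let φ = \Box s \lor \Diamond q. Evaluate φ at each world:
  w0 (successors {w2}): φ is true.
  w1 (successors {w1, w2, w3, w4}): φ is true.
  w2 (successors {w1, w2, w5, w6}): φ is true.
  w3 (successors {w2, w4, w5}): φ is true.
  w4 (successors {w1, w2, w3, w4, w5, w6}): φ is true.
  w5 (successors {w1, w4, w5}): φ is true.
  w6 (successors {w0, w1, w3, w4}): φ is true.
For instance, at w1:
  At w1: \Box s is false, \Diamond q is true, so \Box s \lor \Diamond q is true.
    At w1: \Box s requires s at every successor {w1, w2, w3, w4}.
      s fails at w1, so \Box s is false at w1.
    At w1: \Diamond q requires q at some successor in {w1, w2, w3, w4}.
      q holds at w1, so \Diamond q is true at w1.
Satisfying worlds: {w0, w1, w2, w3, w4, w5, w6}

w0, w1, w2, w3, w4, w5, w6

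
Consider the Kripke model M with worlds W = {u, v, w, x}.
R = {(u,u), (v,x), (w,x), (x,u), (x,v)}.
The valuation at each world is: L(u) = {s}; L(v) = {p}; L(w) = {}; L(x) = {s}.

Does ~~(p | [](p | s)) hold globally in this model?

Recall that []ψ holds at a world iff ψ holds at every accessible world, and <>ψ holds iff ψ holds at some accessible world.
Let φ = ~~(p | [](p | s)). Evaluate φ at each world:
  u (successors {u}): φ is true.
  v (successors {x}): φ is true.
  w (successors {x}): φ is true.
  x (successors {u, v}): φ is true.
For instance, at u:
  At u: ~(p | [](p | s)) is false, so ~~(p | [](p | s)) is true.
    At u: p | [](p | s) is true, so ~(p | [](p | s)) is false.
      At u: p is false, [](p | s) is true, so p | [](p | s) is true.

Yes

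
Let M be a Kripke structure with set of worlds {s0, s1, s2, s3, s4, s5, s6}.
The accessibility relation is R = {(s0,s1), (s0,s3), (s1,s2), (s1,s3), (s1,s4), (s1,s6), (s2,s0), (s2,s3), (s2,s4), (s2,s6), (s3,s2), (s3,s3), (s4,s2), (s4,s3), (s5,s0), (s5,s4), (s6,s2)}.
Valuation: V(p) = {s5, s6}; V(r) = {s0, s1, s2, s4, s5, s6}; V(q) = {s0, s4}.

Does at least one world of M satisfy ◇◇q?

Yes

Let φ = ◇◇q. Evaluate φ at each world:
  s0 (successors {s1, s3}): φ is true.
  s1 (successors {s2, s3, s4, s6}): φ is true.
  s2 (successors {s0, s3, s4, s6}): φ is false.
  s3 (successors {s2, s3}): φ is true.
  s4 (successors {s2, s3}): φ is true.
  s5 (successors {s0, s4}): φ is false.
  s6 (successors {s2}): φ is true.
Detail at s0 (witness):
  At s0: ◇◇q requires ◇q at some successor in {s1, s3}.
    ◇q holds at s1, so ◇◇q is true at s0.
      At s1: ◇q requires q at some successor in {s2, s3, s4, s6}.
        q holds at s4, so ◇q is true at s1.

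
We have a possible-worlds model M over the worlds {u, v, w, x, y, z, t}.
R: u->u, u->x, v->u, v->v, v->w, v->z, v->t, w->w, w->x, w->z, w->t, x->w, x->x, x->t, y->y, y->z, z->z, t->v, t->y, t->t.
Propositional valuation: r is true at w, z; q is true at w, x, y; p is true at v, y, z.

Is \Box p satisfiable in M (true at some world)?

Let φ = \Box p. Evaluate φ at each world:
  u (successors {u, x}): φ is false.
  v (successors {u, v, w, z, t}): φ is false.
  w (successors {w, x, z, t}): φ is false.
  x (successors {w, x, t}): φ is false.
  y (successors {y, z}): φ is true.
  z (successors {z}): φ is true.
  t (successors {v, y, t}): φ is false.
Detail at y (witness):
  At y: \Box p requires p at every successor {y, z}.
    At y: p is true.
    At z: p is true.
  So \Box p is true at y.

Yes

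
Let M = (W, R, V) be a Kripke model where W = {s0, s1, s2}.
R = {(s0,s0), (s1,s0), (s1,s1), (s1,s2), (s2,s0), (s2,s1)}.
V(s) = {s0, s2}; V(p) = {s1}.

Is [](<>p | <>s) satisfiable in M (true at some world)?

Let φ = [](<>p | <>s). Evaluate φ at each world:
  s0 (successors {s0}): φ is true.
  s1 (successors {s0, s1, s2}): φ is true.
  s2 (successors {s0, s1}): φ is true.
Detail at s0 (witness):
  At s0: [](<>p | <>s) requires <>p | <>s at every successor {s0}.
      At s0: <>p is false, <>s is true, so <>p | <>s is true.
  So [](<>p | <>s) is true at s0.

Yes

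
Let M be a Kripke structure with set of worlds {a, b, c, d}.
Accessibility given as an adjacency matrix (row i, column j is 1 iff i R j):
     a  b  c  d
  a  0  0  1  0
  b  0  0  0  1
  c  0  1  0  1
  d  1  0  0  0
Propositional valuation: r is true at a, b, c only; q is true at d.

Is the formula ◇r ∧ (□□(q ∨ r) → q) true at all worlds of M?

No

Let φ = ◇r ∧ (□□(q ∨ r) → q). Evaluate φ at each world:
  a (successors {c}): φ is false.
  b (successors {d}): φ is false.
  c (successors {b, d}): φ is false.
  d (successors {a}): φ is true.
Detail at a (counterexample):
  At a: ◇r is true, □□(q ∨ r) → q is false, so ◇r ∧ (□□(q ∨ r) → q) is false.
    At a: ◇r requires r at some successor in {c}.
      r holds at c, so ◇r is true at a.
    At a: □□(q ∨ r) is true, q is false, so □□(q ∨ r) → q is false.
      At a: □□(q ∨ r) requires □(q ∨ r) at every successor {c}.
        At c: □(q ∨ r) is true.
      So □□(q ∨ r) is true at a.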